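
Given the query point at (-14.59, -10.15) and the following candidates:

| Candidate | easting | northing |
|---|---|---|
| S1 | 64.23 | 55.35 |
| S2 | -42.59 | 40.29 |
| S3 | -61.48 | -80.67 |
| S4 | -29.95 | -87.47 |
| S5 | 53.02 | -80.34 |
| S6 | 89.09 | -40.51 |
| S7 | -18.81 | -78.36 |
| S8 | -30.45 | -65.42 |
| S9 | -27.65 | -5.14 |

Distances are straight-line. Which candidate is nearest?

S9

Distances from (-14.59, -10.15):
S1: √((78.82)² + (65.50)²) = √(6212.5924 + 4290.2500) = 102.48
S2: √((-28.00)² + (50.44)²) = √(784.0000 + 2544.1936) = 57.69
S3: √((-46.89)² + (-70.52)²) = √(2198.6721 + 4973.0704) = 84.69
S4: √((-15.36)² + (-77.32)²) = √(235.9296 + 5978.3824) = 78.83
S5: √((67.61)² + (-70.19)²) = √(4571.1121 + 4926.6361) = 97.46
S6: √((103.68)² + (-30.36)²) = √(10749.5424 + 921.7296) = 108.03
S7: √((-4.22)² + (-68.21)²) = √(17.8084 + 4652.6041) = 68.34
S8: √((-15.86)² + (-55.27)²) = √(251.5396 + 3054.7729) = 57.50
S9: √((-13.06)² + (5.01)²) = √(170.5636 + 25.1001) = 13.99
Minimum: S9 at 13.99.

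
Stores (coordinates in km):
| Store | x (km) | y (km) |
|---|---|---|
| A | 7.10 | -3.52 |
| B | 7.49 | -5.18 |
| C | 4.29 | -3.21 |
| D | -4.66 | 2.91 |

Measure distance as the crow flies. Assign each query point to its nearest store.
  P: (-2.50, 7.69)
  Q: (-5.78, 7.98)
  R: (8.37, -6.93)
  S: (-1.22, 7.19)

P→D; Q→D; R→B; S→D

P at (-2.50, 7.69):
  A: 14.76 km
  B: 16.29 km
  C: 12.84 km
  D: 5.25 km
  → nearest: D (5.25 km)
Q at (-5.78, 7.98):
  A: 17.27 km
  B: 18.69 km
  C: 15.05 km
  D: 5.19 km
  → nearest: D (5.19 km)
R at (8.37, -6.93):
  A: 3.64 km
  B: 1.96 km
  C: 5.52 km
  D: 16.33 km
  → nearest: B (1.96 km)
S at (-1.22, 7.19):
  A: 13.56 km
  B: 15.13 km
  C: 11.77 km
  D: 5.49 km
  → nearest: D (5.49 km)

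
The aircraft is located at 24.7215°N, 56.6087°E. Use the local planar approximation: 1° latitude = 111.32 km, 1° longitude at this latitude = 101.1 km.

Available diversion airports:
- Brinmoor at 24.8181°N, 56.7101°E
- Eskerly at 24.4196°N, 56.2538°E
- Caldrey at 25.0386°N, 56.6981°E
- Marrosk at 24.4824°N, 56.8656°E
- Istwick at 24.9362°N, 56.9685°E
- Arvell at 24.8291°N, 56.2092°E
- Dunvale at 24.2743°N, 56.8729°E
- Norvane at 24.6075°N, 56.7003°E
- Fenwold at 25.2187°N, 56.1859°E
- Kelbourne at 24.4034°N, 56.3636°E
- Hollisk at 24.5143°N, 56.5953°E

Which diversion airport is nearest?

Distances from 24.7215°N, 56.6087°E:
Brinmoor: 14.8571 km
Eskerly: 49.1616 km
Caldrey: 36.4383 km
Marrosk: 37.1890 km
Istwick: 43.5250 km
Arvell: 42.1281 km
Dunvale: 56.4954 km
Norvane: 15.7102 km
Fenwold: 69.9327 km
Kelbourne: 43.2199 km
Hollisk: 23.1053 km
Minimum: Brinmoor at 14.8571 km.

Brinmoor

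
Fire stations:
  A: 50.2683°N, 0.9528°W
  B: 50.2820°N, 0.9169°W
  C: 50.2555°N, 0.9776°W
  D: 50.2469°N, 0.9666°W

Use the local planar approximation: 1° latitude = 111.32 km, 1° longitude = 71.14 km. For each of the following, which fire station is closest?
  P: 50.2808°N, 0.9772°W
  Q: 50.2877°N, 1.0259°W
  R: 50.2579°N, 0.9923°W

P→A; Q→C; R→C

P at 50.2808°N, 0.9772°W:
  A: 2.2247 km
  B: 4.2918 km
  C: 2.8165 km
  D: 3.8484 km
  → nearest: A (2.2247 km)
Q at 50.2877°N, 1.0259°W:
  A: 5.6309 km
  B: 7.7802 km
  C: 4.9654 km
  D: 6.1988 km
  → nearest: C (4.9654 km)
R at 50.2579°N, 0.9923°W:
  A: 3.0392 km
  B: 5.9975 km
  C: 1.0793 km
  D: 2.2005 km
  → nearest: C (1.0793 km)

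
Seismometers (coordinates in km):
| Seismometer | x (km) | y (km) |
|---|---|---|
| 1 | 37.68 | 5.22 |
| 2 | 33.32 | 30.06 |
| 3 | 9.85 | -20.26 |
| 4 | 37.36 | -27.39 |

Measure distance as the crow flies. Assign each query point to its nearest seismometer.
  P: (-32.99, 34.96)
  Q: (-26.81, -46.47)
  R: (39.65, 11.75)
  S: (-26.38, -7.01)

P at (-32.99, 34.96):
  1: √((70.67)² + (-29.74)²) = √(4994.2489 + 884.4676) = 76.67 km
  2: √((66.31)² + (-4.90)²) = √(4397.0161 + 24.0100) = 66.49 km
  3: √((42.84)² + (-55.22)²) = √(1835.2656 + 3049.2484) = 69.89 km
  4: √((70.35)² + (-62.35)²) = √(4949.1225 + 3887.5225) = 94.00 km
  → nearest: 2 (66.49 km)
Q at (-26.81, -46.47):
  1: √((64.49)² + (51.69)²) = √(4158.9601 + 2671.8561) = 82.65 km
  2: √((60.13)² + (76.53)²) = √(3615.6169 + 5856.8409) = 97.33 km
  3: √((36.66)² + (26.21)²) = √(1343.9556 + 686.9641) = 45.07 km
  4: √((64.17)² + (19.08)²) = √(4117.7889 + 364.0464) = 66.95 km
  → nearest: 3 (45.07 km)
R at (39.65, 11.75):
  1: √((-1.97)² + (-6.53)²) = √(3.8809 + 42.6409) = 6.82 km
  2: √((-6.33)² + (18.31)²) = √(40.0689 + 335.2561) = 19.37 km
  3: √((-29.80)² + (-32.01)²) = √(888.0400 + 1024.6401) = 43.73 km
  4: √((-2.29)² + (-39.14)²) = √(5.2441 + 1531.9396) = 39.21 km
  → nearest: 1 (6.82 km)
S at (-26.38, -7.01):
  1: √((64.06)² + (12.23)²) = √(4103.6836 + 149.5729) = 65.22 km
  2: √((59.70)² + (37.07)²) = √(3564.0900 + 1374.1849) = 70.27 km
  3: √((36.23)² + (-13.25)²) = √(1312.6129 + 175.5625) = 38.58 km
  4: √((63.74)² + (-20.38)²) = √(4062.7876 + 415.3444) = 66.92 km
  → nearest: 3 (38.58 km)

P→2; Q→3; R→1; S→3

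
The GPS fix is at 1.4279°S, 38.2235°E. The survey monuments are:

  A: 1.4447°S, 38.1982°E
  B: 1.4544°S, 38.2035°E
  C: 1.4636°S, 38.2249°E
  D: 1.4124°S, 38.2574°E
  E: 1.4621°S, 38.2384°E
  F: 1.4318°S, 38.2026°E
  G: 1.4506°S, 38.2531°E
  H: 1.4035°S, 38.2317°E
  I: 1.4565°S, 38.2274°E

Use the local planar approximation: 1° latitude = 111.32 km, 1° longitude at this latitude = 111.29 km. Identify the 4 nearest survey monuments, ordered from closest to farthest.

F, H, I, A

Distances from 1.4279°S, 38.2235°E:
A: √((-0.0168·111.32)² + (-0.0253·111.29)²) = √(3.497558 + 7.927812) = 3.3801 km
B: √((-0.0265·111.32)² + (-0.0200·111.29)²) = √(8.702382 + 4.954186) = 3.6955 km
C: √((-0.0357·111.32)² + (0.0014·111.29)²) = √(15.793662 + 0.024276) = 3.9772 km
D: √((0.0155·111.32)² + (0.0339·111.29)²) = √(2.977212 + 14.233499) = 4.1486 km
E: √((-0.0342·111.32)² + (0.0149·111.29)²) = √(14.494345 + 2.749697) = 4.1526 km
F: √((-0.0039·111.32)² + (-0.0209·111.29)²) = √(0.188484 + 5.410095) = 2.3661 km
G: √((-0.0227·111.32)² + (0.0296·111.29)²) = √(6.385547 + 10.851648) = 4.1518 km
H: √((0.0244·111.32)² + (0.0082·111.29)²) = √(7.377786 + 0.832799) = 2.8654 km
I: √((-0.0286·111.32)² + (0.0039·111.29)²) = √(10.136277 + 0.188383) = 3.2132 km
Sorted: F (2.3661 km) < H (2.8654 km) < I (3.2132 km) < A (3.3801 km) < B (3.6955 km) < C (3.9772 km) < …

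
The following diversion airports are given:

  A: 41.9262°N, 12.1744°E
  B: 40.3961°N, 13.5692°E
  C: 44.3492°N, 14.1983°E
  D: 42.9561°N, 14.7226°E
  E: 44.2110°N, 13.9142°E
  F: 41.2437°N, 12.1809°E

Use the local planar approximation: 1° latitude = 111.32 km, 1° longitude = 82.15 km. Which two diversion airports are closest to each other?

Pairwise distances:
A–B: √((-1.5301·111.32)² + (1.3948·82.15)²) = √(29012.558264 + 13129.222639) = 205.2846 km
A–C: √((2.4230·111.32)² + (2.0239·82.15)²) = √(72753.388188 + 27643.513192) = 316.8547 km
A–D: √((1.0299·111.32)² + (2.5482·82.15)²) = √(13144.271215 + 43820.987317) = 238.6740 km
A–E: √((2.2848·111.32)² + (1.7398·82.15)²) = √(64690.837780 + 20427.432710) = 291.7504 km
A–F: √((-0.6825·111.32)² + (0.0065·82.15)²) = √(5772.337381 + 0.285129) = 75.9778 km
B–C: √((3.9531·111.32)² + (0.6291·82.15)²) = √(193652.004452 + 2670.880799) = 443.0834 km
B–D: √((2.5600·111.32)² + (1.1534·82.15)²) = √(81213.144433 + 8977.905498) = 300.3182 km
B–E: √((3.8149·111.32)² + (0.3450·82.15)²) = √(180348.573641 + 803.254793) = 425.6193 km
B–F: √((0.8476·111.32)² + (-1.3883·82.15)²) = √(8902.834322 + 13007.139046) = 148.0202 km
C–D: √((-1.3931·111.32)² + (0.5243·82.15)²) = √(24049.772903 + 1855.132146) = 160.9500 km
C–E: √((-0.1382·111.32)² + (-0.2841·82.15)²) = √(236.680502 + 544.700286) = 27.9532 km
C–F: √((-3.1055·111.32)² + (-2.0174·82.15)²) = √(119511.435382 + 27466.237339) = 383.3767 km
D–E: √((1.2549·111.32)² + (-0.8084·82.15)²) = √(19514.823780 + 4410.296069) = 154.6775 km
D–F: √((-1.7124·111.32)² + (-2.5417·82.15)²) = √(36337.649675 + 43597.713528) = 282.7284 km
E–F: √((-2.9673·111.32)² + (-1.7333·82.15)²) = √(109111.194055 + 20275.081544) = 359.7030 km
Closest pair: C–E at 27.9532 km.

C and E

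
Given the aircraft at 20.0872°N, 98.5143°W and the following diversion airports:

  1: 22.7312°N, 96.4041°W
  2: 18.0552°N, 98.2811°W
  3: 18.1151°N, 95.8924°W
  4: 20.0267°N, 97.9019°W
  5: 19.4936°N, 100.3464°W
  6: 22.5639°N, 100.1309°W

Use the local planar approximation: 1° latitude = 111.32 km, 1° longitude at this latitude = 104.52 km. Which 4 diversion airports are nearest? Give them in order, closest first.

4, 5, 2, 6

Distances from 20.0872°N, 98.5143°W:
1: √((2.6440·111.32)² + (2.1102·104.52)²) = √(86630.195993 + 48645.877240) = 367.7990 km
2: √((-2.0320·111.32)² + (0.2332·104.52)²) = √(51167.453381 + 594.094996) = 227.5116 km
3: √((-1.9721·111.32)² + (2.6219·104.52)²) = √(48195.252676 + 75098.463104) = 351.1320 km
4: √((-0.0605·111.32)² + (0.6124·104.52)²) = √(45.358339 + 4097.030209) = 64.3614 km
5: √((-0.5936·111.32)² + (-1.8321·104.52)²) = √(4366.507193 + 36668.838315) = 202.5718 km
6: √((2.4767·111.32)² + (-1.6166·104.52)²) = √(76013.932981 + 28549.857903) = 323.3632 km
Sorted: 4 (64.3614 km) < 5 (202.5718 km) < 2 (227.5116 km) < 6 (323.3632 km) < 3 (351.1320 km) < 1 (367.7990 km)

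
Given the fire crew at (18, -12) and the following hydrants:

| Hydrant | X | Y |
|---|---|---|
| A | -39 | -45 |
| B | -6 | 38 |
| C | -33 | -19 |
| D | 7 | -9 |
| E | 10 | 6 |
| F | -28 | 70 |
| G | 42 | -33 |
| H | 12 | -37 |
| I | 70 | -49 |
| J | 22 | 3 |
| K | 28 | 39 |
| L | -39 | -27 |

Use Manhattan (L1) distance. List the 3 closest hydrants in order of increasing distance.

Distances from (18, -12):
A: |-57| + |-33| = 57 + 33 = 90
B: |-24| + |50| = 24 + 50 = 74
C: |-51| + |-7| = 51 + 7 = 58
D: |-11| + |3| = 11 + 3 = 14
E: |-8| + |18| = 8 + 18 = 26
F: |-46| + |82| = 46 + 82 = 128
G: |24| + |-21| = 24 + 21 = 45
H: |-6| + |-25| = 6 + 25 = 31
I: |52| + |-37| = 52 + 37 = 89
J: |4| + |15| = 4 + 15 = 19
K: |10| + |51| = 10 + 51 = 61
L: |-57| + |-15| = 57 + 15 = 72
Sorted: D (14) < J (19) < E (26) < H (31) < G (45) < …

D, J, E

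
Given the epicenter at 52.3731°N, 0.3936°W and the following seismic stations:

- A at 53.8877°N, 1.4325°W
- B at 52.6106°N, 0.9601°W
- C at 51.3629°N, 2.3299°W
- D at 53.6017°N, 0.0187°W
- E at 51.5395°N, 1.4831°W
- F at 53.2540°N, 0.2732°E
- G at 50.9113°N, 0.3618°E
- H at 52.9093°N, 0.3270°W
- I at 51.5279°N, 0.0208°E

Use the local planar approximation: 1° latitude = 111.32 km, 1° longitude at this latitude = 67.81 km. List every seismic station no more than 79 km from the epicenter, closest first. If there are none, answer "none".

Distances from 52.3731°N, 0.3936°W:
A: √((1.5146·111.32)² + (-1.0389·67.81)²) = √(28427.737746 + 4962.893793) = 182.7310 km
B: √((0.2375·111.32)² + (-0.5665·67.81)²) = √(698.994282 + 1475.663438) = 46.6332 km
C: √((-1.0102·111.32)² + (-1.9363·67.81)²) = √(12646.231383 + 17239.822088) = 172.8758 km
D: √((1.2286·111.32)² + (0.3749·67.81)²) = √(18705.417987 + 646.276508) = 139.1104 km
E: √((-0.8336·111.32)² + (-1.0895·67.81)²) = √(8611.162945 + 5458.105902) = 118.6139 km
F: √((0.8809·111.32)² + (0.6668·67.81)²) = √(9616.114266 + 2044.460250) = 107.9841 km
G: √((-1.4618·111.32)² + (0.7554·67.81)²) = √(26480.263991 + 2623.864778) = 170.5993 km
H: √((0.5362·111.32)² + (0.0666·67.81)²) = √(3562.870314 + 20.395575) = 59.8604 km
I: √((-0.8452·111.32)² + (0.4144·67.81)²) = √(8852.488517 + 789.636077) = 98.1943 km
Threshold 79 km: B (46.6332 km), H (59.8604 km) are within range.

B, H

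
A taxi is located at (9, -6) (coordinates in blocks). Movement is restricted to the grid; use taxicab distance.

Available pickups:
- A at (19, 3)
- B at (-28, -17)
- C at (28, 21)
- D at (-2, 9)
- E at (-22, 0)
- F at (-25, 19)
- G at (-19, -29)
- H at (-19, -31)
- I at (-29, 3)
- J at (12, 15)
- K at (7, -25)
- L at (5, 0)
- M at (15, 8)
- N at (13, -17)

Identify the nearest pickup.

Distances from (9, -6):
A: |10| + |9| = 10 + 9 = 19 blocks
B: |-37| + |-11| = 37 + 11 = 48 blocks
C: |19| + |27| = 19 + 27 = 46 blocks
D: |-11| + |15| = 11 + 15 = 26 blocks
E: |-31| + |6| = 31 + 6 = 37 blocks
F: |-34| + |25| = 34 + 25 = 59 blocks
G: |-28| + |-23| = 28 + 23 = 51 blocks
H: |-28| + |-25| = 28 + 25 = 53 blocks
I: |-38| + |9| = 38 + 9 = 47 blocks
J: |3| + |21| = 3 + 21 = 24 blocks
K: |-2| + |-19| = 2 + 19 = 21 blocks
L: |-4| + |6| = 4 + 6 = 10 blocks
M: |6| + |14| = 6 + 14 = 20 blocks
N: |4| + |-11| = 4 + 11 = 15 blocks
Minimum: L at 10 blocks.

L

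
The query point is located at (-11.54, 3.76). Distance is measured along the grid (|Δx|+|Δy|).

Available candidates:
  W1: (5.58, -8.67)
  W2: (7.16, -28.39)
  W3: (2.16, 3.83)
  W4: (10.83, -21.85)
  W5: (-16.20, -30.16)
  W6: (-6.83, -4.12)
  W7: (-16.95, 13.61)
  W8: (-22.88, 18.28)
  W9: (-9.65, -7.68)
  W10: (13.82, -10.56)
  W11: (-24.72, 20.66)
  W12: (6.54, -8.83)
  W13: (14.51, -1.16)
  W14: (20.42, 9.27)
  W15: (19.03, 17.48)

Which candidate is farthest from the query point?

W2

Distances from (-11.54, 3.76):
W1: |17.12| + |-12.43| = 17.12 + 12.43 = 29.55
W2: |18.70| + |-32.15| = 18.70 + 32.15 = 50.85
W3: |13.70| + |0.07| = 13.70 + 0.07 = 13.77
W4: |22.37| + |-25.61| = 22.37 + 25.61 = 47.98
W5: |-4.66| + |-33.92| = 4.66 + 33.92 = 38.58
W6: |4.71| + |-7.88| = 4.71 + 7.88 = 12.59
W7: |-5.41| + |9.85| = 5.41 + 9.85 = 15.26
W8: |-11.34| + |14.52| = 11.34 + 14.52 = 25.86
W9: |1.89| + |-11.44| = 1.89 + 11.44 = 13.33
W10: |25.36| + |-14.32| = 25.36 + 14.32 = 39.68
W11: |-13.18| + |16.90| = 13.18 + 16.90 = 30.08
W12: |18.08| + |-12.59| = 18.08 + 12.59 = 30.67
W13: |26.05| + |-4.92| = 26.05 + 4.92 = 30.97
W14: |31.96| + |5.51| = 31.96 + 5.51 = 37.47
W15: |30.57| + |13.72| = 30.57 + 13.72 = 44.29
Maximum: W2 at 50.85.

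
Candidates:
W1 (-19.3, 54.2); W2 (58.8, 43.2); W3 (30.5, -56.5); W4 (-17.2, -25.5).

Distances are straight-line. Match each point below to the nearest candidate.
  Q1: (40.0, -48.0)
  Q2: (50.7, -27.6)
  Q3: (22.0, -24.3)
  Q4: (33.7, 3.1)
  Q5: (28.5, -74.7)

Q1 at (40.0, -48.0):
  W1: √((-59.3)² + (102.2)²) = √(3516.490 + 10444.840) = 118.2
  W2: √((18.8)² + (91.2)²) = √(353.440 + 8317.440) = 93.1
  W3: √((-9.5)² + (-8.5)²) = √(90.250 + 72.250) = 12.7
  W4: √((-57.2)² + (22.5)²) = √(3271.840 + 506.250) = 61.5
  → nearest: W3 (12.7)
Q2 at (50.7, -27.6):
  W1: √((-70.0)² + (81.8)²) = √(4900.000 + 6691.240) = 107.7
  W2: √((8.1)² + (70.8)²) = √(65.610 + 5012.640) = 71.3
  W3: √((-20.2)² + (-28.9)²) = √(408.040 + 835.210) = 35.3
  W4: √((-67.9)² + (2.1)²) = √(4610.410 + 4.410) = 67.9
  → nearest: W3 (35.3)
Q3 at (22.0, -24.3):
  W1: √((-41.3)² + (78.5)²) = √(1705.690 + 6162.250) = 88.7
  W2: √((36.8)² + (67.5)²) = √(1354.240 + 4556.250) = 76.9
  W3: √((8.5)² + (-32.2)²) = √(72.250 + 1036.840) = 33.3
  W4: √((-39.2)² + (-1.2)²) = √(1536.640 + 1.440) = 39.2
  → nearest: W3 (33.3)
Q4 at (33.7, 3.1):
  W1: √((-53.0)² + (51.1)²) = √(2809.000 + 2611.210) = 73.6
  W2: √((25.1)² + (40.1)²) = √(630.010 + 1608.010) = 47.3
  W3: √((-3.2)² + (-59.6)²) = √(10.240 + 3552.160) = 59.7
  W4: √((-50.9)² + (-28.6)²) = √(2590.810 + 817.960) = 58.4
  → nearest: W2 (47.3)
Q5 at (28.5, -74.7):
  W1: √((-47.8)² + (128.9)²) = √(2284.840 + 16615.210) = 137.5
  W2: √((30.3)² + (117.9)²) = √(918.090 + 13900.410) = 121.7
  W3: √((2.0)² + (18.2)²) = √(4.000 + 331.240) = 18.3
  W4: √((-45.7)² + (49.2)²) = √(2088.490 + 2420.640) = 67.2
  → nearest: W3 (18.3)

Q1→W3; Q2→W3; Q3→W3; Q4→W2; Q5→W3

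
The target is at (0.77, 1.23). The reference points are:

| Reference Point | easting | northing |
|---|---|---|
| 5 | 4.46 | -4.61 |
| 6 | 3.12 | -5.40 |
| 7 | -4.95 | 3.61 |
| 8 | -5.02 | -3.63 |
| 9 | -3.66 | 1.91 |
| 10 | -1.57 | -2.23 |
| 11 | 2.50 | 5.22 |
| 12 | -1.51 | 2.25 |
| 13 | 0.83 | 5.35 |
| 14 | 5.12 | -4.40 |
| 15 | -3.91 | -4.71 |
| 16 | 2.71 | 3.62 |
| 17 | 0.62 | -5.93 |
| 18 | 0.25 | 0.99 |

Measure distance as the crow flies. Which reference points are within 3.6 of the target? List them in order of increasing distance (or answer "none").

18, 12, 16

Distances from (0.77, 1.23):
5: 6.908
6: 7.034
7: 6.195
8: 7.559
9: 4.482
10: 4.177
11: 4.349
12: 2.498
13: 4.120
14: 7.115
15: 7.562
16: 3.078
17: 7.162
18: 0.573
Threshold 3.6: 18 (0.573), 12 (2.498), 16 (3.078) are within range.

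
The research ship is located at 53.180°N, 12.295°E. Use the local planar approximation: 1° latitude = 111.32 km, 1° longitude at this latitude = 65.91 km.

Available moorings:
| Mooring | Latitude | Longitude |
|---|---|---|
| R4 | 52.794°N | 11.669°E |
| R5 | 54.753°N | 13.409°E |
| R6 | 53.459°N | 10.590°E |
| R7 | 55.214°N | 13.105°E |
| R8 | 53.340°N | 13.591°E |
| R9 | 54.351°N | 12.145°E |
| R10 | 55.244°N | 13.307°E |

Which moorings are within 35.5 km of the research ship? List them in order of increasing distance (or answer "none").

none

Distances from 53.180°N, 12.295°E:
R4: √((-0.386·111.32)² + (-0.626·65.91)²) = √(1846.37965 + 1702.35954) = 59.571 km
R5: √((1.573·111.32)² + (1.114·65.91)²) = √(30662.23731 + 5391.04560) = 189.877 km
R6: √((0.279·111.32)² + (-1.705·65.91)²) = √(964.61676 + 12628.48899) = 116.589 km
R7: √((2.034·111.32)² + (0.810·65.91)²) = √(51268.22628 + 2850.18245) = 232.634 km
R8: √((0.160·111.32)² + (1.296·65.91)²) = √(317.23885 + 7296.46706) = 87.257 km
R9: √((1.171·111.32)² + (-0.150·65.91)²) = √(16992.61374 + 97.74288) = 130.730 km
R10: √((2.064·111.32)² + (1.012·65.91)²) = √(52791.71627 + 4449.01273) = 239.250 km
Threshold 35.5 km: none within range.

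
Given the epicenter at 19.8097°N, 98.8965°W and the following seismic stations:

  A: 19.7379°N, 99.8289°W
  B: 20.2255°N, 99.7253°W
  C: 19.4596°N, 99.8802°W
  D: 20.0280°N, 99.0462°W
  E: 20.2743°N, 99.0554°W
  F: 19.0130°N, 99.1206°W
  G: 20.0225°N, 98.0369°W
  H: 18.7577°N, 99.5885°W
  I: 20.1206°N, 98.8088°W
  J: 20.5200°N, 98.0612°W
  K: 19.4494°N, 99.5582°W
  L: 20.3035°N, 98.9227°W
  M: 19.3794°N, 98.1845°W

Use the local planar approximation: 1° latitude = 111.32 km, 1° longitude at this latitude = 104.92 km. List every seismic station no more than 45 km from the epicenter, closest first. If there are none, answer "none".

D, I

Distances from 19.8097°N, 98.8965°W:
A: √((-0.0718·111.32)² + (-0.9324·104.92)²) = √(63.884468 + 9570.201756) = 98.1534 km
B: √((0.4158·111.32)² + (-0.8288·104.92)²) = √(2142.473038 + 7561.640894) = 98.5095 km
C: √((-0.3501·111.32)² + (-0.9837·104.92)²) = √(1518.905018 + 10652.263642) = 110.3230 km
D: √((0.2183·111.32)² + (-0.1497·104.92)²) = √(590.546183 + 246.694896) = 28.9351 km
E: √((0.4646·111.32)² + (-0.1589·104.92)²) = √(2674.883096 + 277.948515) = 54.3400 km
F: √((-0.7967·111.32)² + (-0.2241·104.92)²) = √(7865.675575 + 552.841042) = 91.7525 km
G: √((0.2128·111.32)² + (0.8596·104.92)²) = √(561.163794 + 8134.097569) = 93.2484 km
H: √((-1.0520·111.32)² + (-0.6920·104.92)²) = √(13714.433563 + 5271.433750) = 137.7892 km
I: √((0.3109·111.32)² + (0.0877·104.92)²) = √(1197.809738 + 84.667308) = 35.8117 km
J: √((0.7103·111.32)² + (0.8353·104.92)²) = √(6252.159152 + 7680.712809) = 118.0376 km
K: √((-0.3603·111.32)² + (-0.6617·104.92)²) = √(1608.699473 + 4819.908937) = 80.1786 km
L: √((0.4938·111.32)² + (-0.0262·104.92)²) = √(3021.680671 + 7.556473) = 55.0385 km
M: √((-0.4303·111.32)² + (0.7120·104.92)²) = √(2294.505418 + 5580.544185) = 88.7415 km
Threshold 45 km: D (28.9351 km), I (35.8117 km) are within range.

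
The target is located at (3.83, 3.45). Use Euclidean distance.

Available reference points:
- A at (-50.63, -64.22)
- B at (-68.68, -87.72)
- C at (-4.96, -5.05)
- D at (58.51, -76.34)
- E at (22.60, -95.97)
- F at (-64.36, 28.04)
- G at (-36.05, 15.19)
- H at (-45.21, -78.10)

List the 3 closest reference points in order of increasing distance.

C, G, F

Distances from (3.83, 3.45):
A: √((-54.46)² + (-67.67)²) = √(2965.8916 + 4579.2289) = 86.86
B: √((-72.51)² + (-91.17)²) = √(5257.7001 + 8311.9689) = 116.49
C: √((-8.79)² + (-8.50)²) = √(77.2641 + 72.2500) = 12.23
D: √((54.68)² + (-79.79)²) = √(2989.9024 + 6366.4441) = 96.73
E: √((18.77)² + (-99.42)²) = √(352.3129 + 9884.3364) = 101.18
F: √((-68.19)² + (24.59)²) = √(4649.8761 + 604.6681) = 72.49
G: √((-39.88)² + (11.74)²) = √(1590.4144 + 137.8276) = 41.57
H: √((-49.04)² + (-81.55)²) = √(2404.9216 + 6650.4025) = 95.16
Sorted: C (12.23) < G (41.57) < F (72.49) < A (86.86) < H (95.16) < …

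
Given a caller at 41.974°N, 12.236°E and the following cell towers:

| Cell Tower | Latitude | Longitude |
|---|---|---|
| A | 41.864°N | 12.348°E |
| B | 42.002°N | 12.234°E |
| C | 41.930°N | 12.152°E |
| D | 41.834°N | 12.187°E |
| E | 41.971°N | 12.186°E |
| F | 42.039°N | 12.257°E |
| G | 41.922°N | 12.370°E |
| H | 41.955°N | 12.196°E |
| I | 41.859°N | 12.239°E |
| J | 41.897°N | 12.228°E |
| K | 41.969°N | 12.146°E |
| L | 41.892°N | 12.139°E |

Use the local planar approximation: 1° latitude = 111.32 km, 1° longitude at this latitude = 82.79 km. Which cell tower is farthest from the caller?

Distances from 41.974°N, 12.236°E:
A: √((-0.110·111.32)² + (0.112·82.79)²) = √(149.94492 + 85.97889) = 15.360 km
B: √((0.028·111.32)² + (-0.002·82.79)²) = √(9.71544 + 0.02742) = 3.121 km
C: √((-0.044·111.32)² + (-0.084·82.79)²) = √(23.99119 + 48.36312) = 8.506 km
D: √((-0.140·111.32)² + (-0.049·82.79)²) = √(242.88599 + 16.45690) = 16.104 km
E: √((-0.003·111.32)² + (-0.050·82.79)²) = √(0.11153 + 17.13546) = 4.153 km
F: √((0.065·111.32)² + (0.021·82.79)²) = √(52.35680 + 3.02270) = 7.442 km
G: √((-0.052·111.32)² + (0.134·82.79)²) = √(33.50835 + 123.07373) = 12.513 km
H: √((-0.019·111.32)² + (-0.040·82.79)²) = √(4.47356 + 10.96669) = 3.929 km
I: √((-0.115·111.32)² + (0.003·82.79)²) = √(163.88608 + 0.06169) = 12.804 km
J: √((-0.077·111.32)² + (-0.008·82.79)²) = √(73.47301 + 0.43867) = 8.597 km
K: √((-0.005·111.32)² + (-0.090·82.79)²) = √(0.30980 + 55.51889) = 7.472 km
L: √((-0.082·111.32)² + (-0.097·82.79)²) = √(83.32477 + 64.49102) = 12.158 km
Maximum: D at 16.104 km.

D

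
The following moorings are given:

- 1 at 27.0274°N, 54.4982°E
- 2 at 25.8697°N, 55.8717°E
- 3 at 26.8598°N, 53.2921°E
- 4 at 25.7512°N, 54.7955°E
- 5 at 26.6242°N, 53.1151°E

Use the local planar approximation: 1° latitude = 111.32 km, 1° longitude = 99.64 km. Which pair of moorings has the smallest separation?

Pairwise distances:
3–5: 31.6053 km
2–4: 108.0409 km
1–3: 121.6154 km
1–5: 144.9371 km
1–4: 145.1221 km
1–2: 187.9847 km
4–5: 193.5947 km
3–4: 194.0864 km
2–3: 279.6661 km
2–5: 287.2225 km
Closest pair: 3–5 at 31.6053 km.

3 and 5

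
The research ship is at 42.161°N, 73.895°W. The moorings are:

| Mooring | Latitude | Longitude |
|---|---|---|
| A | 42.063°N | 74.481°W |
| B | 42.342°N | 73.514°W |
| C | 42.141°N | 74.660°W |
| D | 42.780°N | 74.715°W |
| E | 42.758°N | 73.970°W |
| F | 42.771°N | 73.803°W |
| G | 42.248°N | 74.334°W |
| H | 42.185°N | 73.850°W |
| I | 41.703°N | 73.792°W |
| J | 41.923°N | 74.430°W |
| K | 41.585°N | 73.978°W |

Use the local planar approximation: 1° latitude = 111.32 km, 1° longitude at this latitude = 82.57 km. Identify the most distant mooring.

D

Distances from 42.161°N, 73.895°W:
A: √((-0.098·111.32)² + (-0.586·82.57)²) = √(119.01414 + 2341.20693) = 49.601 km
B: √((0.181·111.32)² + (0.381·82.57)²) = √(405.97898 + 989.67938) = 37.359 km
C: √((-0.020·111.32)² + (-0.765·82.57)²) = √(4.95686 + 3989.94987) = 63.205 km
D: √((0.619·111.32)² + (-0.820·82.57)²) = √(4748.18567 + 4584.29201) = 96.605 km
E: √((0.597·111.32)² + (-0.075·82.57)²) = √(4416.67108 + 38.35015) = 66.746 km
F: √((0.610·111.32)² + (0.092·82.57)²) = √(4611.11619 + 57.70590) = 68.329 km
G: √((0.087·111.32)² + (-0.439·82.57)²) = √(93.79613 + 1313.93418) = 37.520 km
H: √((0.024·111.32)² + (0.045·82.57)²) = √(7.13787 + 13.80605) = 4.576 km
I: √((-0.458·111.32)² + (0.103·82.57)²) = √(2599.42536 + 72.33009) = 51.689 km
J: √((-0.238·111.32)² + (-0.535·82.57)²) = √(701.94051 + 1951.42621) = 51.511 km
K: √((-0.576·111.32)² + (-0.083·82.57)²) = √(4111.41544 + 46.96786) = 64.486 km
Maximum: D at 96.605 km.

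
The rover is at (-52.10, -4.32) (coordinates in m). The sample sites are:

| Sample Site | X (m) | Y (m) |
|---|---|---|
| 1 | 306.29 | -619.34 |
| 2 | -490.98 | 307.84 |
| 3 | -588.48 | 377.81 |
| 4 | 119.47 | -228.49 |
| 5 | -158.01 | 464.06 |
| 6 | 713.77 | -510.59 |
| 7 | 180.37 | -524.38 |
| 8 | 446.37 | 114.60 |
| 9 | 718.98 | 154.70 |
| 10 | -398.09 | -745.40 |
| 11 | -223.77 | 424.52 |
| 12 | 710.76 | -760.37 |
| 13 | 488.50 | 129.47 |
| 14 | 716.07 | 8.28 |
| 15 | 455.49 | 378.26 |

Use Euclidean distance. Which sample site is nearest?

4

Distances from (-52.10, -4.32):
1: √((358.39)² + (-615.02)²) = √(128443.3921 + 378249.6004) = 711.82 m
2: √((-438.88)² + (312.16)²) = √(192615.6544 + 97443.8656) = 538.57 m
3: √((-536.38)² + (382.13)²) = √(287703.5044 + 146023.3369) = 658.58 m
4: √((171.57)² + (-224.17)²) = √(29436.2649 + 50252.1889) = 282.29 m
5: √((-105.91)² + (468.38)²) = √(11216.9281 + 219379.8244) = 480.20 m
6: √((765.87)² + (-506.27)²) = √(586556.8569 + 256309.3129) = 918.08 m
7: √((232.47)² + (-520.06)²) = √(54042.3009 + 270462.4036) = 569.65 m
8: √((498.47)² + (118.92)²) = √(248472.3409 + 14141.9664) = 512.46 m
9: √((771.08)² + (159.02)²) = √(594564.3664 + 25287.3604) = 787.31 m
10: √((-345.99)² + (-741.08)²) = √(119709.0801 + 549199.5664) = 817.87 m
11: √((-171.67)² + (428.84)²) = √(29470.5889 + 183903.7456) = 461.92 m
12: √((762.86)² + (-756.05)²) = √(581955.3796 + 571611.6025) = 1074.04 m
13: √((540.60)² + (133.79)²) = √(292248.3600 + 17899.7641) = 556.91 m
14: √((768.17)² + (12.60)²) = √(590085.1489 + 158.7600) = 768.27 m
15: √((507.59)² + (382.58)²) = √(257647.6081 + 146367.4564) = 635.62 m
Minimum: 4 at 282.29 m.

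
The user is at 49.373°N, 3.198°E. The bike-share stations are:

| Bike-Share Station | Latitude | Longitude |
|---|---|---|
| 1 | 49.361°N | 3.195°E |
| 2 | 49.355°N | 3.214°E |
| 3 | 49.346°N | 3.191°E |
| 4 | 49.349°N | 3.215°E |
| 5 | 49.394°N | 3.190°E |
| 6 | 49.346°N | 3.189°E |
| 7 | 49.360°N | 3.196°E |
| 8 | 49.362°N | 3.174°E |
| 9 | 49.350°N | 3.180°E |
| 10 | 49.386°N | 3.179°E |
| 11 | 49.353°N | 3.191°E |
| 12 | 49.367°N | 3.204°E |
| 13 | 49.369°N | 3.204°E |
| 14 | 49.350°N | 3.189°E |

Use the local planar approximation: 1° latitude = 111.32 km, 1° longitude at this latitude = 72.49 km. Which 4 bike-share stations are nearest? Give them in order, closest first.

13, 12, 1, 7

Distances from 49.373°N, 3.198°E:
1: 1.353 km
2: 2.315 km
3: 3.048 km
4: 2.942 km
5: 2.409 km
6: 3.076 km
7: 1.454 km
8: 2.127 km
9: 2.874 km
10: 1.998 km
11: 2.283 km
12: 0.797 km
13: 0.622 km
14: 2.642 km
Sorted: 13 (0.622 km) < 12 (0.797 km) < 1 (1.353 km) < 7 (1.454 km) < 10 (1.998 km) < 8 (2.127 km) < …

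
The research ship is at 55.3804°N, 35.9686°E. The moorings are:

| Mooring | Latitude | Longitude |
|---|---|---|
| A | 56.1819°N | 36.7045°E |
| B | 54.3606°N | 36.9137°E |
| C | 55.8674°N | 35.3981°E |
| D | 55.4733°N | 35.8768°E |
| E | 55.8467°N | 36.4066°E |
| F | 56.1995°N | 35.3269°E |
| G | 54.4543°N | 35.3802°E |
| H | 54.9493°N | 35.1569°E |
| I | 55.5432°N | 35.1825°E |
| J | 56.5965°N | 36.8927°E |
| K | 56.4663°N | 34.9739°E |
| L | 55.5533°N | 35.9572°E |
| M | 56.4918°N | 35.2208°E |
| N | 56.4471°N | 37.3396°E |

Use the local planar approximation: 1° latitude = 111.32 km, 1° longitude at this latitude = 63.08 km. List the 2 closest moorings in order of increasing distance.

D, L

Distances from 55.3804°N, 35.9686°E:
A: √((0.8015·111.32)² + (0.7359·63.08)²) = √(7960.740160 + 2154.869505) = 100.5764 km
B: √((-1.0198·111.32)² + (0.9451·63.08)²) = √(12887.729455 + 3554.175719) = 128.2260 km
C: √((0.4870·111.32)² + (-0.5705·63.08)²) = √(2939.032021 + 1295.074245) = 65.0700 km
D: √((0.0929·111.32)² + (-0.0918·63.08)²) = √(106.949270 + 33.532716) = 11.8525 km
E: √((0.4663·111.32)² + (0.4380·63.08)²) = √(2694.494033 + 763.363851) = 58.8036 km
F: √((0.8191·111.32)² + (-0.6417·63.08)²) = √(8314.195785 + 1638.503781) = 99.7632 km
G: √((-0.9261·111.32)² + (-0.5884·63.08)²) = √(10628.259845 + 1377.617647) = 109.5713 km
H: √((-0.4311·111.32)² + (-0.8117·63.08)²) = √(2303.045091 + 2621.648491) = 70.1762 km
I: √((0.1628·111.32)² + (-0.7861·63.08)²) = √(328.439359 + 2458.889214) = 52.7952 km
J: √((1.2161·111.32)² + (0.9241·63.08)²) = √(18326.729606 + 3397.983845) = 147.3931 km
K: √((1.0859·111.32)² + (-0.9947·63.08)²) = √(14612.551729 + 3937.019857) = 136.1968 km
L: √((0.1729·111.32)² + (-0.0114·63.08)²) = √(370.455786 + 0.517122) = 19.2607 km
M: √((1.1114·111.32)² + (-0.7478·63.08)²) = √(15306.897718 + 2225.124374) = 132.4085 km
N: √((1.0667·111.32)² + (1.3710·63.08)²) = √(14100.385475 + 7479.253940) = 146.9001 km
Sorted: D (11.8525 km) < L (19.2607 km) < I (52.7952 km) < E (58.8036 km) < …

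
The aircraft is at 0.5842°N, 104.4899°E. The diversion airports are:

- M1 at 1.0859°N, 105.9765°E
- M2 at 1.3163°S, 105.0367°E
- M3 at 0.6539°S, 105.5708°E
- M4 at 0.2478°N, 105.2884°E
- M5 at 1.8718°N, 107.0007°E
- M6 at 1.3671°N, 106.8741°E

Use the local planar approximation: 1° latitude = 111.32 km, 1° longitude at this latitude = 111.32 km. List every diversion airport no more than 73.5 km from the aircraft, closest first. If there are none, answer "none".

none

Distances from 0.5842°N, 104.4899°E:
M1: √((0.5017·111.32)² + (1.4866·111.32)²) = √(3119.138055 + 27386.381409) = 174.6583 km
M2: √((-1.9005·111.32)² + (0.5468·111.32)²) = √(44759.182233 + 3705.129630) = 220.1461 km
M3: √((-1.2381·111.32)² + (1.0809·111.32)²) = √(18995.811115 + 14478.295258) = 182.9593 km
M4: √((-0.3364·111.32)² + (0.7985·111.32)²) = √(1402.356299 + 7901.257877) = 96.4552 km
M5: √((1.2876·111.32)² + (2.5108·111.32)²) = √(20545.103401 + 78121.511109) = 314.1124 km
M6: √((0.7829·111.32)² + (2.3842·111.32)²) = √(7595.545706 + 70442.013719) = 279.3520 km
Threshold 73.5 km: none within range.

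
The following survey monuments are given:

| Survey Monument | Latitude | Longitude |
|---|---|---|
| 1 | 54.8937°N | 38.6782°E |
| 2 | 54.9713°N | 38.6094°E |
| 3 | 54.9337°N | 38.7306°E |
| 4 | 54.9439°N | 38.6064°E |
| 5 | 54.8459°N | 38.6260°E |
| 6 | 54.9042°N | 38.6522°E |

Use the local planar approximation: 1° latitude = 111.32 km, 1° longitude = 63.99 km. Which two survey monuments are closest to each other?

1 and 6

Pairwise distances:
1–6: √((0.0105·111.32)² + (-0.0260·63.99)²) = √(1.366234 + 2.768031) = 2.0333 km
2–4: √((-0.0274·111.32)² + (-0.0030·63.99)²) = √(9.303525 + 0.036852) = 3.0562 km
4–6: √((-0.0397·111.32)² + (0.0458·63.99)²) = √(19.531132 + 8.589249) = 5.3029 km
1–3: √((0.0400·111.32)² + (0.0524·63.99)²) = √(19.827428 + 11.243119) = 5.5741 km
3–6: √((-0.0295·111.32)² + (-0.0784·63.99)²) = √(10.784262 + 25.168443) = 5.9961 km
1–5: √((-0.0478·111.32)² + (-0.0522·63.99)²) = √(28.314063 + 11.157457) = 6.2826 km
5–6: √((0.0583·111.32)² + (0.0262·63.99)²) = √(42.119529 + 2.810780) = 6.7030 km
1–4: √((0.0502·111.32)² + (-0.0718·63.99)²) = √(31.228695 + 21.109265) = 7.2345 km
2–6: √((-0.0671·111.32)² + (0.0428·63.99)²) = √(55.794506 + 7.500872) = 7.9558 km
3–4: √((0.0102·111.32)² + (-0.1242·63.99)²) = √(1.289278 + 63.163678) = 8.0283 km
2–3: √((-0.0376·111.32)² + (0.1212·63.99)²) = √(17.519515 + 60.149145) = 8.8130 km
1–2: √((0.0776·111.32)² + (-0.0688·63.99)²) = √(74.622507 + 19.382112) = 9.6956 km
4–5: √((-0.0980·111.32)² + (0.0196·63.99)²) = √(119.014136 + 1.573028) = 10.9812 km
3–5: √((-0.0878·111.32)² + (-0.1046·63.99)²) = √(95.529043 + 44.800988) = 11.8461 km
2–5: √((-0.1254·111.32)² + (0.0166·63.99)²) = √(194.868422 + 1.128341) = 13.9999 km
Closest pair: 1–6 at 2.0333 km.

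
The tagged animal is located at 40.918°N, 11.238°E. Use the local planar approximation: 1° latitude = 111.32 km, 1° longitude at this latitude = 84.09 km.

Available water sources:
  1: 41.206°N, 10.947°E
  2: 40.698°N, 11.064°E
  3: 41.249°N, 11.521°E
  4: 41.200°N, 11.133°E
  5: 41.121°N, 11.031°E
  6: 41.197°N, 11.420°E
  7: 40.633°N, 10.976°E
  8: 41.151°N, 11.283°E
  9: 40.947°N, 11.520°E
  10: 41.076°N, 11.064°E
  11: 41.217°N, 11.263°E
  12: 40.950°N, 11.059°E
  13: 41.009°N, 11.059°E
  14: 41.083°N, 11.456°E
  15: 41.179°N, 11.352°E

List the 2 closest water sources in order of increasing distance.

Distances from 40.918°N, 11.238°E:
1: √((0.288·111.32)² + (-0.291·84.09)²) = √(1027.85386 + 598.79020) = 40.332 km
2: √((-0.220·111.32)² + (-0.174·84.09)²) = √(599.77969 + 214.08547) = 28.528 km
3: √((0.331·111.32)² + (0.283·84.09)²) = √(1357.69551 + 566.31958) = 43.864 km
4: √((0.282·111.32)² + (-0.105·84.09)²) = √(985.47273 + 77.95919) = 32.610 km
5: √((0.203·111.32)² + (-0.207·84.09)²) = √(510.66780 + 302.99077) = 28.525 km
6: √((0.279·111.32)² + (0.182·84.09)²) = √(964.61676 + 234.22405) = 34.624 km
7: √((-0.285·111.32)² + (-0.262·84.09)²) = √(1006.55177 + 485.39052) = 38.626 km
8: √((0.233·111.32)² + (0.045·84.09)²) = √(672.75702 + 14.31903) = 26.212 km
9: √((0.029·111.32)² + (0.282·84.09)²) = √(10.42179 + 562.32439) = 23.932 km
10: √((0.158·111.32)² + (-0.174·84.09)²) = √(309.35744 + 214.08547) = 22.879 km
11: √((0.299·111.32)² + (0.025·84.09)²) = √(1107.86992 + 4.41946) = 33.351 km
12: √((0.032·111.32)² + (-0.179·84.09)²) = √(12.68955 + 226.56602) = 15.468 km
13: √((0.091·111.32)² + (-0.179·84.09)²) = √(102.61933 + 226.56602) = 18.143 km
14: √((0.165·111.32)² + (0.218·84.09)²) = √(337.37608 + 336.04829) = 25.950 km
15: √((0.261·111.32)² + (0.114·84.09)²) = √(844.16513 + 91.89638) = 30.595 km
Sorted: 12 (15.468 km) < 13 (18.143 km) < 10 (22.879 km) < 9 (23.932 km) < …

12, 13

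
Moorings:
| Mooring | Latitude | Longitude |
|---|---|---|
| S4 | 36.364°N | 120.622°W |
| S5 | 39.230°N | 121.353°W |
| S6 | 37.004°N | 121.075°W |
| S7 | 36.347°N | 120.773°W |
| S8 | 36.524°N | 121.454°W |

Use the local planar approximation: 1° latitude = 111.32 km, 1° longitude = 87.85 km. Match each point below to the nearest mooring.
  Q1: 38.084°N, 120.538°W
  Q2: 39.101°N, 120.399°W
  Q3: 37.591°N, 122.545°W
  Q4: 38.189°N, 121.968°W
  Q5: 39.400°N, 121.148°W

Q1→S6; Q2→S5; Q3→S6; Q4→S5; Q5→S5

Q1 at 38.084°N, 120.538°W:
  S4: √((-1.720·111.32)² + (-0.084·87.85)²) = √(36660.91408 + 54.45554) = 191.613 km
  S5: √((1.146·111.32)² + (-0.815·87.85)²) = √(16274.79889 + 5126.23781) = 146.291 km
  S6: √((-1.080·111.32)² + (-0.537·87.85)²) = √(14454.19490 + 2225.52308) = 129.150 km
  S7: √((-1.737·111.32)² + (-0.235·87.85)²) = √(37389.18789 + 426.20570) = 194.462 km
  S8: √((-1.560·111.32)² + (-0.916·87.85)²) = √(30157.51774 + 6475.51746) = 191.398 km
  → nearest: S6 (129.150 km)
Q2 at 39.101°N, 120.399°W:
  S4: √((-2.737·111.32)² + (-0.223·87.85)²) = √(92831.63299 + 383.78965) = 305.312 km
  S5: √((0.129·111.32)² + (-0.954·87.85)²) = √(206.21764 + 7023.93172) = 85.030 km
  S6: √((-2.097·111.32)² + (-0.676·87.85)²) = √(54493.31852 + 3526.76826) = 240.874 km
  S7: √((-2.754·111.32)² + (-0.374·87.85)²) = √(93988.40231 + 1079.51016) = 308.331 km
  S8: √((-2.577·111.32)² + (-1.055·87.85)²) = √(82295.33784 + 8589.90678) = 301.472 km
  → nearest: S5 (85.030 km)
Q3 at 37.591°N, 122.545°W:
  S4: √((-1.227·111.32)² + (1.923·87.85)²) = √(18656.72976 + 28539.22005) = 217.246 km
  S5: √((1.639·111.32)² + (1.192·87.85)²) = √(33289.27236 + 10965.69198) = 210.369 km
  S6: √((-0.587·111.32)² + (1.470·87.85)²) = √(4269.94811 + 16677.01046) = 144.731 km
  S7: √((-1.244·111.32)² + (1.772·87.85)²) = √(19177.28648 + 24233.21117) = 208.352 km
  S8: √((-1.067·111.32)² + (1.091·87.85)²) = √(14108.31781 + 9186.13943) = 152.625 km
  → nearest: S6 (144.731 km)
Q4 at 38.189°N, 121.968°W:
  S4: √((-1.825·111.32)² + (1.346·87.85)²) = √(41273.57928 + 13982.14017) = 235.065 km
  S5: √((1.041·111.32)² + (0.615·87.85)²) = √(13429.12927 + 2918.99777) = 127.860 km
  S6: √((-1.185·111.32)² + (0.893·87.85)²) = √(17401.35616 + 6154.41035) = 153.479 km
  S7: √((-1.842·111.32)² + (1.195·87.85)²) = √(42046.09305 + 11020.95787) = 230.363 km
  S8: √((-1.665·111.32)² + (0.514·87.85)²) = √(34353.80696 + 2038.96499) = 190.769 km
  → nearest: S5 (127.860 km)
Q5 at 39.400°N, 121.148°W:
  S4: √((-3.036·111.32)² + (0.526·87.85)²) = √(114222.04457 + 2135.28092) = 341.112 km
  S5: √((-0.170·111.32)² + (-0.205·87.85)²) = √(358.13292 + 324.33309) = 26.124 km
  S6: √((-2.396·111.32)² + (0.073·87.85)²) = √(71141.00936 + 41.12721) = 266.800 km
  S7: √((-3.053·111.32)² + (0.375·87.85)²) = √(115504.79241 + 1085.29066) = 341.453 km
  S8: √((-2.876·111.32)² + (-0.306·87.85)²) = √(102500.06924 + 722.64730) = 321.283 km
  → nearest: S5 (26.124 km)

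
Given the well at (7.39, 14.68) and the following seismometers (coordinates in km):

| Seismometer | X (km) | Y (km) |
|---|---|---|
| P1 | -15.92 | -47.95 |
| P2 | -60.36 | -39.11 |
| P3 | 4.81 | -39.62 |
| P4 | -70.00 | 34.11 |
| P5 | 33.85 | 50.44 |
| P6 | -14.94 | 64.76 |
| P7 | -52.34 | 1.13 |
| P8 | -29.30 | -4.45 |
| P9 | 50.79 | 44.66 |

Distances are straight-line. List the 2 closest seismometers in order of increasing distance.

P8, P5

Distances from (7.39, 14.68):
P1: 66.83 km
P2: 86.51 km
P3: 54.36 km
P4: 79.79 km
P5: 44.48 km
P6: 54.83 km
P7: 61.25 km
P8: 41.38 km
P9: 52.75 km
Sorted: P8 (41.38 km) < P5 (44.48 km) < P9 (52.75 km) < P3 (54.36 km) < …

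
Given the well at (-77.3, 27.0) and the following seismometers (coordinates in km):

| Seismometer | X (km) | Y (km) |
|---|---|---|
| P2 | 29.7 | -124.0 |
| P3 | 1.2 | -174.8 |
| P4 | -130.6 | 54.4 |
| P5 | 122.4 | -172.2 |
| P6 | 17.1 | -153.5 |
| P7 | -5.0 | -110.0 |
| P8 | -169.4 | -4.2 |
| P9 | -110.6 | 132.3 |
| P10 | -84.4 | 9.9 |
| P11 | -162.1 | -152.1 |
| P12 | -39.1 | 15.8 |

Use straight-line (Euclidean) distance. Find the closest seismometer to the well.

P10

Distances from (-77.3, 27.0):
P2: √((107.0)² + (-151.0)²) = √(11449.000 + 22801.000) = 185.1 km
P3: √((78.5)² + (-201.8)²) = √(6162.250 + 40723.240) = 216.5 km
P4: √((-53.3)² + (27.4)²) = √(2840.890 + 750.760) = 59.9 km
P5: √((199.7)² + (-199.2)²) = √(39880.090 + 39680.640) = 282.1 km
P6: √((94.4)² + (-180.5)²) = √(8911.360 + 32580.250) = 203.7 km
P7: √((72.3)² + (-137.0)²) = √(5227.290 + 18769.000) = 154.9 km
P8: √((-92.1)² + (-31.2)²) = √(8482.410 + 973.440) = 97.2 km
P9: √((-33.3)² + (105.3)²) = √(1108.890 + 11088.090) = 110.4 km
P10: √((-7.1)² + (-17.1)²) = √(50.410 + 292.410) = 18.5 km
P11: √((-84.8)² + (-179.1)²) = √(7191.040 + 32076.810) = 198.2 km
P12: √((38.2)² + (-11.2)²) = √(1459.240 + 125.440) = 39.8 km
Minimum: P10 at 18.5 km.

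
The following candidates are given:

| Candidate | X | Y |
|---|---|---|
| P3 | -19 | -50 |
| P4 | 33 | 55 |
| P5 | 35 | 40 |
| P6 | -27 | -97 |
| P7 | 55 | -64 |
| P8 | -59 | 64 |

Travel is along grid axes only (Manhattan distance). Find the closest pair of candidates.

Pairwise distances:
P3–P4: |52| + |105| = 52 + 105 = 157
P3–P5: |54| + |90| = 54 + 90 = 144
P3–P6: |-8| + |-47| = 8 + 47 = 55
P3–P7: |74| + |-14| = 74 + 14 = 88
P3–P8: |-40| + |114| = 40 + 114 = 154
P4–P5: |2| + |-15| = 2 + 15 = 17
P4–P6: |-60| + |-152| = 60 + 152 = 212
P4–P7: |22| + |-119| = 22 + 119 = 141
P4–P8: |-92| + |9| = 92 + 9 = 101
P5–P6: |-62| + |-137| = 62 + 137 = 199
P5–P7: |20| + |-104| = 20 + 104 = 124
P5–P8: |-94| + |24| = 94 + 24 = 118
P6–P7: |82| + |33| = 82 + 33 = 115
P6–P8: |-32| + |161| = 32 + 161 = 193
P7–P8: |-114| + |128| = 114 + 128 = 242
Closest pair: P4–P5 at 17.

P4 and P5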